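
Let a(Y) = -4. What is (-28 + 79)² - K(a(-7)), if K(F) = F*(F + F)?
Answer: 2569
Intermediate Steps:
K(F) = 2*F² (K(F) = F*(2*F) = 2*F²)
(-28 + 79)² - K(a(-7)) = (-28 + 79)² - 2*(-4)² = 51² - 2*16 = 2601 - 1*32 = 2601 - 32 = 2569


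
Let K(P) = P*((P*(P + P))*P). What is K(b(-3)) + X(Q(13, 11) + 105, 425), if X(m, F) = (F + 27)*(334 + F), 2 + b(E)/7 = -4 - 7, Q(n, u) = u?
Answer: 137492990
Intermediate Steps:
b(E) = -91 (b(E) = -14 + 7*(-4 - 7) = -14 + 7*(-11) = -14 - 77 = -91)
X(m, F) = (27 + F)*(334 + F)
K(P) = 2*P⁴ (K(P) = P*((P*(2*P))*P) = P*((2*P²)*P) = P*(2*P³) = 2*P⁴)
K(b(-3)) + X(Q(13, 11) + 105, 425) = 2*(-91)⁴ + (9018 + 425² + 361*425) = 2*68574961 + (9018 + 180625 + 153425) = 137149922 + 343068 = 137492990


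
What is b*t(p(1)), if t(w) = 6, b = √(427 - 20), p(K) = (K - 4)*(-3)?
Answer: 6*√407 ≈ 121.05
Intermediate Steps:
p(K) = 12 - 3*K (p(K) = (-4 + K)*(-3) = 12 - 3*K)
b = √407 ≈ 20.174
b*t(p(1)) = √407*6 = 6*√407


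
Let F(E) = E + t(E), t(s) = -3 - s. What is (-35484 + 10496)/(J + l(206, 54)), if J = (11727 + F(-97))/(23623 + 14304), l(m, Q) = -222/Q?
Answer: 8529478884/1297783 ≈ 6572.3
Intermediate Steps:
F(E) = -3 (F(E) = E + (-3 - E) = -3)
J = 11724/37927 (J = (11727 - 3)/(23623 + 14304) = 11724/37927 ≈ 0.30912)
(-35484 + 10496)/(J + l(206, 54)) = (-35484 + 10496)/(11724/37927 - 222/54) = -24988/(11724/37927 - 222*1/54) = -24988/(11724/37927 - 37/9) = -24988/(-1297783/341343) = -24988*(-341343/1297783) = 8529478884/1297783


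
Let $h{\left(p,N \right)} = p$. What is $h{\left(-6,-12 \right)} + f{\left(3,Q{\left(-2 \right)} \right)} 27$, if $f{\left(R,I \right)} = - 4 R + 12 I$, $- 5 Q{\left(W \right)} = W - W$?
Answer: $-330$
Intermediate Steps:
$Q{\left(W \right)} = 0$ ($Q{\left(W \right)} = - \frac{W - W}{5} = \left(- \frac{1}{5}\right) 0 = 0$)
$h{\left(-6,-12 \right)} + f{\left(3,Q{\left(-2 \right)} \right)} 27 = -6 + \left(\left(-4\right) 3 + 12 \cdot 0\right) 27 = -6 + \left(-12 + 0\right) 27 = -6 - 324 = -330$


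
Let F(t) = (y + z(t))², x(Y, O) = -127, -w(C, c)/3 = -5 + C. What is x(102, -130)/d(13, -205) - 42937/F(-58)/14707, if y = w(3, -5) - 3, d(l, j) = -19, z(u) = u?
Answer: 5649245922/845284825 ≈ 6.6832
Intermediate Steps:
w(C, c) = 15 - 3*C (w(C, c) = -3*(-5 + C) = 15 - 3*C)
y = 3 (y = (15 - 3*3) - 3 = (15 - 9) - 3 = 6 - 3 = 3)
F(t) = (3 + t)²
x(102, -130)/d(13, -205) - 42937/F(-58)/14707 = -127/(-19) - 42937/(3 - 58)²/14707 = -127*(-1/19) - 42937/((-55)²)*(1/14707) = 127/19 - 42937/3025*(1/14707) = 127/19 - 42937*1/3025*(1/14707) = 127/19 - 42937/3025*1/14707 = 127/19 - 42937/44488675 = 5649245922/845284825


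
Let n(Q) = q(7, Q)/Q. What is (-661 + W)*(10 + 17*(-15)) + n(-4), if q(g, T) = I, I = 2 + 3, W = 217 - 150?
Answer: 582115/4 ≈ 1.4553e+5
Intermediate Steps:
W = 67
I = 5
q(g, T) = 5
n(Q) = 5/Q
(-661 + W)*(10 + 17*(-15)) + n(-4) = (-661 + 67)*(10 + 17*(-15)) + 5/(-4) = -594*(10 - 255) + 5*(-¼) = -594*(-245) - 5/4 = 145530 - 5/4 = 582115/4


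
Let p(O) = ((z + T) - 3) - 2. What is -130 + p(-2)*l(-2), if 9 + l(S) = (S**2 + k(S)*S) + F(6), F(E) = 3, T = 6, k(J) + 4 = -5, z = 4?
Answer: -50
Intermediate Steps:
k(J) = -9 (k(J) = -4 - 5 = -9)
l(S) = -6 + S**2 - 9*S (l(S) = -9 + ((S**2 - 9*S) + 3) = -9 + (3 + S**2 - 9*S) = -6 + S**2 - 9*S)
p(O) = 5 (p(O) = ((4 + 6) - 3) - 2 = (10 - 3) - 2 = 7 - 2 = 5)
-130 + p(-2)*l(-2) = -130 + 5*(-6 + (-2)**2 - 9*(-2)) = -130 + 5*(-6 + 4 + 18) = -130 + 5*16 = -130 + 80 = -50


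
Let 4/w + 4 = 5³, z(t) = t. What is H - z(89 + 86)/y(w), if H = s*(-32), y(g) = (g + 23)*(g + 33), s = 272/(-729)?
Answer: 4528171061/386704611 ≈ 11.710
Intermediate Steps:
s = -272/729 (s = 272*(-1/729) = -272/729 ≈ -0.37311)
w = 4/121 (w = 4/(-4 + 5³) = 4/(-4 + 125) = 4/121 ≈ 0.033058)
y(g) = (23 + g)*(33 + g)
H = 8704/729 (H = -272/729*(-32) = 8704/729 ≈ 11.940)
H - z(89 + 86)/y(w) = 8704/729 - (89 + 86)/(759 + (4/121)² + 56*(4/121)) = 8704/729 - 175/(759 + 16/14641 + 224/121) = 8704/729 - 175/11139639/14641 = 8704/729 - 175*14641/11139639 = 8704/729 - 1*366025/1591377 = 8704/729 - 366025/1591377 = 4528171061/386704611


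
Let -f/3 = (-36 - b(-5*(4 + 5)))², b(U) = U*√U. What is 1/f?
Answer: -I/(-269487*I + 29160*√5) ≈ 3.5055e-6 - 8.4818e-7*I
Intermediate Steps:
b(U) = U^(3/2)
f = -3*(-36 + 135*I*√5)² (f = -3*(-36 - (-5*(4 + 5))^(3/2))² = -3*(-36 - (-5*9)^(3/2))² = -3*(-36 - (-45)^(3/2))² = -3*(-36 - (-135)*I*√5)² = -3*(-36 + 135*I*√5)² ≈ 2.6949e+5 + 65204.0*I)
1/f = 1/(269487 + 29160*I*√5)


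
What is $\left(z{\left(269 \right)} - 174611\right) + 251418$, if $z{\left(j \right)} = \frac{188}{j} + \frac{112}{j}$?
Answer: $\frac{20661383}{269} \approx 76808.0$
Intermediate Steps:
$z{\left(j \right)} = \frac{300}{j}$
$\left(z{\left(269 \right)} - 174611\right) + 251418 = \left(\frac{300}{269} - 174611\right) + 251418 = - \frac{46970059}{269} + 251418 = \frac{20661383}{269}$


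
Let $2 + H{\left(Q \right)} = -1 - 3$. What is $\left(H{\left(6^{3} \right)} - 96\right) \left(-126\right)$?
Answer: $12852$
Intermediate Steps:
$H{\left(Q \right)} = -6$ ($H{\left(Q \right)} = -2 - 4 = -6$)
$\left(H{\left(6^{3} \right)} - 96\right) \left(-126\right) = \left(-6 - 96\right) \left(-126\right) = \left(-102\right) \left(-126\right) = 12852$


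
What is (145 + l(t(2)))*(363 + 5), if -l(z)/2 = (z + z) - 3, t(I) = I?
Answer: 52624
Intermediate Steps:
l(z) = 6 - 4*z (l(z) = -2*((z + z) - 3) = -2*(2*z - 3) = -2*(-3 + 2*z) = 6 - 4*z)
(145 + l(t(2)))*(363 + 5) = (145 + (6 - 4*2))*(363 + 5) = (145 + (6 - 8))*368 = (145 - 2)*368 = 143*368 = 52624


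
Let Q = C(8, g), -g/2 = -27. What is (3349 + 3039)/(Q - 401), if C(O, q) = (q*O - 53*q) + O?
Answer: -6388/2823 ≈ -2.2628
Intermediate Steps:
g = 54 (g = -2*(-27) = 54)
C(O, q) = O - 53*q + O*q (C(O, q) = (O*q - 53*q) + O = (-53*q + O*q) + O = O - 53*q + O*q)
Q = -2422 (Q = 8 - 53*54 + 8*54 = 8 - 2862 + 432 = -2422)
(3349 + 3039)/(Q - 401) = (3349 + 3039)/(-2422 - 401) = 6388/(-2823) = 6388*(-1/2823) = -6388/2823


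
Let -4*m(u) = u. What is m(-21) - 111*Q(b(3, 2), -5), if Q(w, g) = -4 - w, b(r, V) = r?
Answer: 3129/4 ≈ 782.25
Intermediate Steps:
m(u) = -u/4
m(-21) - 111*Q(b(3, 2), -5) = -1/4*(-21) - 111*(-4 - 1*3) = 21/4 - 111*(-4 - 3) = 21/4 - 111*(-7) = 21/4 + 777 = 3129/4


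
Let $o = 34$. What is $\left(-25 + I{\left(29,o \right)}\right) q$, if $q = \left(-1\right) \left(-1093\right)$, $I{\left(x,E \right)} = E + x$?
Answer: $41534$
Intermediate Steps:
$q = 1093$
$\left(-25 + I{\left(29,o \right)}\right) q = \left(-25 + \left(34 + 29\right)\right) 1093 = \left(-25 + 63\right) 1093 = 38 \cdot 1093 = 41534$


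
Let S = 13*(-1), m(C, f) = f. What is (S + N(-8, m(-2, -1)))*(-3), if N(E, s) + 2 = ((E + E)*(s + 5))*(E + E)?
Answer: -3027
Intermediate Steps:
N(E, s) = -2 + 4*E²*(5 + s) (N(E, s) = -2 + ((E + E)*(s + 5))*(E + E) = -2 + ((2*E)*(5 + s))*(2*E) = -2 + (2*E*(5 + s))*(2*E) = -2 + 4*E²*(5 + s))
S = -13
(S + N(-8, m(-2, -1)))*(-3) = (-13 + (-2 + 20*(-8)² + 4*(-1)*(-8)²))*(-3) = (-13 + (-2 + 20*64 + 4*(-1)*64))*(-3) = (-13 + (-2 + 1280 - 256))*(-3) = (-13 + 1022)*(-3) = 1009*(-3) = -3027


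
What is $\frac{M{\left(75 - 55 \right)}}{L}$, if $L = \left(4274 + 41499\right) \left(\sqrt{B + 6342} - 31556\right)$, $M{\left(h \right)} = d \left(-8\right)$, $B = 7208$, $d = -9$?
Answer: $- \frac{162288}{3255662122427} - \frac{180 \sqrt{542}}{22789634856989} \approx -5.0032 \cdot 10^{-8}$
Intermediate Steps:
$M{\left(h \right)} = 72$ ($M{\left(h \right)} = \left(-9\right) \left(-8\right) = 72$)
$L = -1444412788 + 228865 \sqrt{542}$ ($L = \left(4274 + 41499\right) \left(\sqrt{7208 + 6342} - 31556\right) = 45773 \left(\sqrt{13550} - 31556\right) = 45773 \left(5 \sqrt{542} - 31556\right) = 45773 \left(-31556 + 5 \sqrt{542}\right) = -1444412788 + 228865 \sqrt{542} \approx -1.4391 \cdot 10^{9}$)
$\frac{M{\left(75 - 55 \right)}}{L} = \frac{72}{-1444412788 + 228865 \sqrt{542}}$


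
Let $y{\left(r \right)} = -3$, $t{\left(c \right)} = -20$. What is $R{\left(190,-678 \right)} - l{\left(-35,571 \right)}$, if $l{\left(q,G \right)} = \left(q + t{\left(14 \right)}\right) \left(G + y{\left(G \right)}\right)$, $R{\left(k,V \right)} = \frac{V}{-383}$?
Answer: $\frac{11965598}{383} \approx 31242.0$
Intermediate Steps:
$R{\left(k,V \right)} = - \frac{V}{383}$ ($R{\left(k,V \right)} = V \left(- \frac{1}{383}\right) = - \frac{V}{383}$)
$l{\left(q,G \right)} = \left(-20 + q\right) \left(-3 + G\right)$ ($l{\left(q,G \right)} = \left(q - 20\right) \left(G - 3\right) = \left(-20 + q\right) \left(-3 + G\right)$)
$R{\left(190,-678 \right)} - l{\left(-35,571 \right)} = \left(- \frac{1}{383}\right) \left(-678\right) - \left(60 - 11420 - -105 + 571 \left(-35\right)\right) = \frac{678}{383} - \left(60 - 11420 + 105 - 19985\right) = \frac{678}{383} - -31240 = \frac{678}{383} + 31240 = \frac{11965598}{383}$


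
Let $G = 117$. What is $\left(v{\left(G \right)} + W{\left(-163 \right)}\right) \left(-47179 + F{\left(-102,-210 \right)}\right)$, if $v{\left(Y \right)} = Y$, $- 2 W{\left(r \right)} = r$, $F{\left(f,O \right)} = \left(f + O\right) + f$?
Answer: $- \frac{18894421}{2} \approx -9.4472 \cdot 10^{6}$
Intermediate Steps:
$F{\left(f,O \right)} = O + 2 f$ ($F{\left(f,O \right)} = \left(O + f\right) + f = O + 2 f$)
$W{\left(r \right)} = - \frac{r}{2}$
$\left(v{\left(G \right)} + W{\left(-163 \right)}\right) \left(-47179 + F{\left(-102,-210 \right)}\right) = \left(117 - - \frac{163}{2}\right) \left(-47179 + \left(-210 + 2 \left(-102\right)\right)\right) = \left(117 + \frac{163}{2}\right) \left(-47179 - 414\right) = \frac{397 \left(-47179 - 414\right)}{2} = \frac{397}{2} \left(-47593\right) = - \frac{18894421}{2}$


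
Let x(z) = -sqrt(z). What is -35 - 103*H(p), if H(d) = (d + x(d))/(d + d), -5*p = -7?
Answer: -173/2 + 103*sqrt(35)/14 ≈ -42.975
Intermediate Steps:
p = 7/5 (p = -1/5*(-7) = 7/5 ≈ 1.4000)
H(d) = (d - sqrt(d))/(2*d) (H(d) = (d - sqrt(d))/(d + d) = (d - sqrt(d))/((2*d)) = (d - sqrt(d))*(1/(2*d)) = (d - sqrt(d))/(2*d))
-35 - 103*H(p) = -35 - 103*(7/5 - sqrt(7/5))/(2*7/5) = -35 - 103*5*(7/5 - sqrt(35)/5)/(2*7) = -35 - 103*(1/2 - sqrt(35)/14) = -35 + (-103/2 + 103*sqrt(35)/14) = -173/2 + 103*sqrt(35)/14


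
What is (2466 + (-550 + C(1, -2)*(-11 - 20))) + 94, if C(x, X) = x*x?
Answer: 1979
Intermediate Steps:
C(x, X) = x²
(2466 + (-550 + C(1, -2)*(-11 - 20))) + 94 = (2466 + (-550 + 1²*(-11 - 20))) + 94 = (2466 + (-550 + 1*(-31))) + 94 = (2466 + (-550 - 31)) + 94 = (2466 - 581) + 94 = 1885 + 94 = 1979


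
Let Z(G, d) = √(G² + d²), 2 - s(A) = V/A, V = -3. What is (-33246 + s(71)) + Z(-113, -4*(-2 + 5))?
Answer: -2360321/71 + √12913 ≈ -33130.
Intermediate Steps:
s(A) = 2 + 3/A (s(A) = 2 - (-3)/A = 2 + 3/A)
(-33246 + s(71)) + Z(-113, -4*(-2 + 5)) = (-33246 + (2 + 3/71)) + √((-113)² + (-4*(-2 + 5))²) = (-33246 + (2 + 3*(1/71))) + √(12769 + (-4*3)²) = (-33246 + (2 + 3/71)) + √(12769 + (-12)²) = (-33246 + 145/71) + √(12769 + 144) = -2360321/71 + √12913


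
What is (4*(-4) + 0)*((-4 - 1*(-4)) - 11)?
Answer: 176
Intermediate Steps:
(4*(-4) + 0)*((-4 - 1*(-4)) - 11) = (-16 + 0)*((-4 + 4) - 11) = -16*(0 - 11) = -16*(-11) = 176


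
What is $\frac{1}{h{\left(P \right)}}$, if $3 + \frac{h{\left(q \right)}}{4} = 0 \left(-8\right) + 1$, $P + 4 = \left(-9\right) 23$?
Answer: $- \frac{1}{8} \approx -0.125$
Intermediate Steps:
$P = -211$ ($P = -4 - 207 = -211$)
$h{\left(q \right)} = -8$ ($h{\left(q \right)} = -12 + 4 \left(0 \left(-8\right) + 1\right) = -12 + 4 \left(0 + 1\right) = -12 + 4 \cdot 1 = -12 + 4 = -8$)
$\frac{1}{h{\left(P \right)}} = \frac{1}{-8} = - \frac{1}{8}$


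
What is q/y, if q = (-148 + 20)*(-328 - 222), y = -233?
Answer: -70400/233 ≈ -302.15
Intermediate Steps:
q = 70400 (q = -128*(-550) = 70400)
q/y = 70400/(-233) = 70400*(-1/233) = -70400/233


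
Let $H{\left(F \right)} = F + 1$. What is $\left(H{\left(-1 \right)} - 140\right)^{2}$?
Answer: $19600$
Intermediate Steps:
$H{\left(F \right)} = 1 + F$
$\left(H{\left(-1 \right)} - 140\right)^{2} = \left(\left(1 - 1\right) - 140\right)^{2} = \left(0 - 140\right)^{2} = \left(-140\right)^{2} = 19600$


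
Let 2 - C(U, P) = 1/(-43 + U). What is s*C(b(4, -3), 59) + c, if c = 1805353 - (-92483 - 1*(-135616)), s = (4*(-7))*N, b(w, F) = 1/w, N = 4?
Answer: 301300868/171 ≈ 1.7620e+6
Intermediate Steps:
s = -112 (s = (4*(-7))*4 = -28*4 = -112)
C(U, P) = 2 - 1/(-43 + U)
c = 1762220 (c = 1805353 - (-92483 + 135616) = 1805353 - 1*43133 = 1805353 - 43133 = 1762220)
s*C(b(4, -3), 59) + c = -112*(-87 + 2/4)/(-43 + 1/4) + 1762220 = -112*(-87 + 2*(1/4))/(-43 + 1/4) + 1762220 = -112*(-87 + 1/2)/(-171/4) + 1762220 = -(-448)*(-173)/(171*2) + 1762220 = -112*346/171 + 1762220 = -38752/171 + 1762220 = 301300868/171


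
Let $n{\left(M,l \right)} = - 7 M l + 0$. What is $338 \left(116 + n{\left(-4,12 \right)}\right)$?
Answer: $152776$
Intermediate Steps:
$n{\left(M,l \right)} = - 7 M l$ ($n{\left(M,l \right)} = - 7 M l + 0 = - 7 M l$)
$338 \left(116 + n{\left(-4,12 \right)}\right) = 338 \left(116 - \left(-28\right) 12\right) = 338 \left(116 + 336\right) = 338 \cdot 452 = 152776$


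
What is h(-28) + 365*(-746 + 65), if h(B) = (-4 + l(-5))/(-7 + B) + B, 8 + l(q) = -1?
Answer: -8700742/35 ≈ -2.4859e+5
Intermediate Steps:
l(q) = -9 (l(q) = -8 - 1 = -9)
h(B) = B - 13/(-7 + B) (h(B) = (-4 - 9)/(-7 + B) + B = -13/(-7 + B) + B = B - 13/(-7 + B))
h(-28) + 365*(-746 + 65) = (-13 + (-28)² - 7*(-28))/(-7 - 28) + 365*(-746 + 65) = (-13 + 784 + 196)/(-35) + 365*(-681) = -1/35*967 - 248565 = -967/35 - 248565 = -8700742/35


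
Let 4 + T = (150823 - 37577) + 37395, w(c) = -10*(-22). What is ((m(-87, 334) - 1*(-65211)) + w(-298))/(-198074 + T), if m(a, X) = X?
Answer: -65765/47437 ≈ -1.3864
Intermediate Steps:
w(c) = 220
T = 150637 (T = -4 + ((150823 - 37577) + 37395) = -4 + (113246 + 37395) = -4 + 150641 = 150637)
((m(-87, 334) - 1*(-65211)) + w(-298))/(-198074 + T) = ((334 - 1*(-65211)) + 220)/(-198074 + 150637) = ((334 + 65211) + 220)/(-47437) = (65545 + 220)*(-1/47437) = 65765*(-1/47437) = -65765/47437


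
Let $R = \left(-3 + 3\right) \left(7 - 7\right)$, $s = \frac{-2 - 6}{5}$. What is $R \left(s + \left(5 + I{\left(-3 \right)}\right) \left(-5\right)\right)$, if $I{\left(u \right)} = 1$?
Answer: $0$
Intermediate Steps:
$s = - \frac{8}{5}$ ($s = \left(-8\right) \frac{1}{5} = - \frac{8}{5} \approx -1.6$)
$R = 0$ ($R = 0 \cdot 0 = 0$)
$R \left(s + \left(5 + I{\left(-3 \right)}\right) \left(-5\right)\right) = 0 \left(- \frac{8}{5} + \left(5 + 1\right) \left(-5\right)\right) = 0 \left(- \frac{8}{5} + 6 \left(-5\right)\right) = 0 \left(- \frac{8}{5} - 30\right) = 0 \left(- \frac{158}{5}\right) = 0$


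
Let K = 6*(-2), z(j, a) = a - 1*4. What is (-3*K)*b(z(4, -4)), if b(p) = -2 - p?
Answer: 216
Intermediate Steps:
z(j, a) = -4 + a (z(j, a) = a - 4 = -4 + a)
K = -12
(-3*K)*b(z(4, -4)) = (-3*(-12))*(-2 - (-4 - 4)) = 36*(-2 - 1*(-8)) = 36*(-2 + 8) = 36*6 = 216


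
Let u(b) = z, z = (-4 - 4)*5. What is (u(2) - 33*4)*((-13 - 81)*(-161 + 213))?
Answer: 840736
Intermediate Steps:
z = -40 (z = -8*5 = -40)
u(b) = -40
(u(2) - 33*4)*((-13 - 81)*(-161 + 213)) = (-40 - 33*4)*((-13 - 81)*(-161 + 213)) = (-40 - 132)*(-94*52) = -172*(-4888) = 840736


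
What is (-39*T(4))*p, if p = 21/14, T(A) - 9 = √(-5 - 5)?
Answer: -1053/2 - 117*I*√10/2 ≈ -526.5 - 184.99*I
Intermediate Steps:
T(A) = 9 + I*√10 (T(A) = 9 + √(-5 - 5) = 9 + √(-10) = 9 + I*√10)
p = 3/2 (p = 21*(1/14) = 3/2 ≈ 1.5000)
(-39*T(4))*p = -39*(9 + I*√10)*(3/2) = (-351 - 39*I*√10)*(3/2) = -1053/2 - 117*I*√10/2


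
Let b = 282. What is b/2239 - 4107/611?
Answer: -9023271/1368029 ≈ -6.5958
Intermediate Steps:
b/2239 - 4107/611 = 282/2239 - 4107/611 = -9023271/1368029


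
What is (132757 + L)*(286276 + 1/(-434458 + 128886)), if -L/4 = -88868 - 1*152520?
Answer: 96077797678688139/305572 ≈ 3.1442e+11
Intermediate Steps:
L = 965552 (L = -4*(-88868 - 1*152520) = -4*(-88868 - 152520) = -4*(-241388) = 965552)
(132757 + L)*(286276 + 1/(-434458 + 128886)) = (132757 + 965552)*(286276 + 1/(-434458 + 128886)) = 1098309*(286276 + 1/(-305572)) = 1098309*(286276 - 1/305572) = 1098309*(87477929871/305572) = 96077797678688139/305572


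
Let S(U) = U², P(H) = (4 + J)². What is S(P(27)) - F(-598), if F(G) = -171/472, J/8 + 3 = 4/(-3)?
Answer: 33813761563/38232 ≈ 8.8444e+5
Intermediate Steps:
J = -104/3 (J = -24 + 8*(4/(-3)) = -24 + 8*(4*(-⅓)) = -24 + 8*(-4/3) = -24 - 32/3 = -104/3 ≈ -34.667)
F(G) = -171/472 (F(G) = -171*1/472 = -171/472)
P(H) = 8464/9 (P(H) = (4 - 104/3)² = (-92/3)² = 8464/9)
S(P(27)) - F(-598) = (8464/9)² - 1*(-171/472) = 71639296/81 + 171/472 = 33813761563/38232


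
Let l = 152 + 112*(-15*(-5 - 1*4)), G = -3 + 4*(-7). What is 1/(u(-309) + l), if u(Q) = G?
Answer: 1/15241 ≈ 6.5612e-5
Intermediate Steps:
G = -31 (G = -3 - 28 = -31)
u(Q) = -31
l = 15272 (l = 152 + 112*(-15*(-5 - 4)) = 152 + 112*(-15*(-9)) = 152 + 112*135 = 152 + 15120 = 15272)
1/(u(-309) + l) = 1/(-31 + 15272) = 1/15241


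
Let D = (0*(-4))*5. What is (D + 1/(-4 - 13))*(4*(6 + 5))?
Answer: -44/17 ≈ -2.5882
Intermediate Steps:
D = 0 (D = 0*5 = 0)
(D + 1/(-4 - 13))*(4*(6 + 5)) = (0 + 1/(-4 - 13))*(4*(6 + 5)) = (0 + 1/(-17))*(4*11) = (0 - 1/17)*44 = -1/17*44 = -44/17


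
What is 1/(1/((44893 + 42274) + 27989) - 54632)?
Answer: -115156/6291202591 ≈ -1.8304e-5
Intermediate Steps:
1/(1/((44893 + 42274) + 27989) - 54632) = 1/(1/(87167 + 27989) - 54632) = 1/(1/115156 - 54632) = 1/(-6291202591/115156) = -115156/6291202591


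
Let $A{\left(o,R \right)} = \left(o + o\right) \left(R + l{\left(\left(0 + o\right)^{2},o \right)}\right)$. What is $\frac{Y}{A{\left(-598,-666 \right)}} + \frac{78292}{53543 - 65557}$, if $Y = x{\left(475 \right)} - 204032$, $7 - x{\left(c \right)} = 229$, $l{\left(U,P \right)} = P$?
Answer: $- \frac{30202842201}{4540523104} \approx -6.6518$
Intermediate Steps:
$x{\left(c \right)} = -222$ ($x{\left(c \right)} = 7 - 229 = -222$)
$A{\left(o,R \right)} = 2 o \left(R + o\right)$ ($A{\left(o,R \right)} = \left(o + o\right) \left(R + o\right) = 2 o \left(R + o\right)$)
$Y = -204254$ ($Y = -222 - 204032 = -204254$)
$\frac{Y}{A{\left(-598,-666 \right)}} + \frac{78292}{53543 - 65557} = - \frac{204254}{2 \left(-598\right) \left(-666 - 598\right)} + \frac{78292}{53543 - 65557} = - \frac{204254}{2 \left(-598\right) \left(-1264\right)} + \frac{78292}{-12014} = - \frac{204254}{1511744} + 78292 \left(- \frac{1}{12014}\right) = \left(-204254\right) \frac{1}{1511744} - \frac{39146}{6007} = - \frac{102127}{755872} - \frac{39146}{6007} = - \frac{30202842201}{4540523104}$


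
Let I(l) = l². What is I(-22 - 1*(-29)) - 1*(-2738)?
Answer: 2787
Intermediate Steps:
I(-22 - 1*(-29)) - 1*(-2738) = (-22 - 1*(-29))² - 1*(-2738) = (-22 + 29)² + 2738 = 7² + 2738 = 49 + 2738 = 2787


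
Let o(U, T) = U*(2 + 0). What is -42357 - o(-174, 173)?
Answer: -42009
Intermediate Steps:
o(U, T) = 2*U (o(U, T) = U*2 = 2*U)
-42357 - o(-174, 173) = -42357 - 2*(-174) = -42357 - 1*(-348) = -42357 + 348 = -42009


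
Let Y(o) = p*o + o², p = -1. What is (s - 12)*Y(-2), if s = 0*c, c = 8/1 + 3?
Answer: -72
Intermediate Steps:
c = 11 (c = 8*1 + 3 = 8 + 3 = 11)
Y(o) = o² - o (Y(o) = -o + o² = o² - o)
s = 0 (s = 0*11 = 0)
(s - 12)*Y(-2) = (0 - 12)*(-2*(-1 - 2)) = -(-24)*(-3) = -12*6 = -72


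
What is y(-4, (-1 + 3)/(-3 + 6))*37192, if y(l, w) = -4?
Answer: -148768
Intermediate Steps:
y(-4, (-1 + 3)/(-3 + 6))*37192 = -4*37192 = -148768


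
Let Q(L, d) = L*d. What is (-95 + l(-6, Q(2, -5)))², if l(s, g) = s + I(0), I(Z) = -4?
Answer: 11025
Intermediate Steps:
l(s, g) = -4 + s (l(s, g) = s - 4 = -4 + s)
(-95 + l(-6, Q(2, -5)))² = (-95 + (-4 - 6))² = (-95 - 10)² = (-105)² = 11025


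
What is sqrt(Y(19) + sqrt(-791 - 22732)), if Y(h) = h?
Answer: sqrt(19 + I*sqrt(23523)) ≈ 9.3152 + 8.2324*I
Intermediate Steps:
sqrt(Y(19) + sqrt(-791 - 22732)) = sqrt(19 + sqrt(-791 - 22732)) = sqrt(19 + sqrt(-23523)) = sqrt(19 + I*sqrt(23523))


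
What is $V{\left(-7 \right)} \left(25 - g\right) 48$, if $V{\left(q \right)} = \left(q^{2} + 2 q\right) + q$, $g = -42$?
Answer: $90048$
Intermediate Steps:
$V{\left(q \right)} = q^{2} + 3 q$
$V{\left(-7 \right)} \left(25 - g\right) 48 = - 7 \left(3 - 7\right) \left(25 - -42\right) 48 = \left(-7\right) \left(-4\right) \left(25 + 42\right) 48 = 28 \cdot 67 \cdot 48 = 1876 \cdot 48 = 90048$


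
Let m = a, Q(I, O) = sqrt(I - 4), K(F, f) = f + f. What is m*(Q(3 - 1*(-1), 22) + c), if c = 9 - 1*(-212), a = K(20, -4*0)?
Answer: 0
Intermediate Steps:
K(F, f) = 2*f
Q(I, O) = sqrt(-4 + I)
a = 0 (a = 2*(-4*0) = 2*0 = 0)
c = 221 (c = 9 + 212 = 221)
m = 0
m*(Q(3 - 1*(-1), 22) + c) = 0*(sqrt(-4 + (3 - 1*(-1))) + 221) = 0*(sqrt(-4 + (3 + 1)) + 221) = 0*(sqrt(-4 + 4) + 221) = 0*(sqrt(0) + 221) = 0*(0 + 221) = 0*221 = 0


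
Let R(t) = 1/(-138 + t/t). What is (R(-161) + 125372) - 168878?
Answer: -5960323/137 ≈ -43506.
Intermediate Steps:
R(t) = -1/137 (R(t) = 1/(-138 + 1) = 1/(-137) = -1/137)
(R(-161) + 125372) - 168878 = (-1/137 + 125372) - 168878 = 17175963/137 - 168878 = -5960323/137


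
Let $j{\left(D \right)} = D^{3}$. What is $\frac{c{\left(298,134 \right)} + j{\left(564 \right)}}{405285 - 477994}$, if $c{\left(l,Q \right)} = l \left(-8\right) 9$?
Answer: $- \frac{25626384}{10387} \approx -2467.2$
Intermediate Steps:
$c{\left(l,Q \right)} = - 72 l$ ($c{\left(l,Q \right)} = - 8 l 9 = - 72 l$)
$\frac{c{\left(298,134 \right)} + j{\left(564 \right)}}{405285 - 477994} = \frac{\left(-72\right) 298 + 564^{3}}{405285 - 477994} = \frac{-21456 + 179406144}{-72709} = 179384688 \left(- \frac{1}{72709}\right) = - \frac{25626384}{10387}$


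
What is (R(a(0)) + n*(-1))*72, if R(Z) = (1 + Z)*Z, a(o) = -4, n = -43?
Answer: 3960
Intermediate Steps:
R(Z) = Z*(1 + Z)
(R(a(0)) + n*(-1))*72 = (-4*(1 - 4) - 43*(-1))*72 = (-4*(-3) + 43)*72 = (12 + 43)*72 = 55*72 = 3960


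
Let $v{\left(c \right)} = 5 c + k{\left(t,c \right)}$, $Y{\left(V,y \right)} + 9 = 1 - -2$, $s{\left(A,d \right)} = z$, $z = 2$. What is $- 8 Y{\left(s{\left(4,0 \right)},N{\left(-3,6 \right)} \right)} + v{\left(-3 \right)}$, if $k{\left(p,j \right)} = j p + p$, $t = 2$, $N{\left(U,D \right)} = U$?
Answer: $29$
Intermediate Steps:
$s{\left(A,d \right)} = 2$
$Y{\left(V,y \right)} = -6$ ($Y{\left(V,y \right)} = -9 + \left(1 - -2\right) = -9 + \left(1 + 2\right) = -9 + 3 = -6$)
$k{\left(p,j \right)} = p + j p$
$v{\left(c \right)} = 2 + 7 c$ ($v{\left(c \right)} = 5 c + 2 \left(1 + c\right) = 5 c + \left(2 + 2 c\right) = 2 + 7 c$)
$- 8 Y{\left(s{\left(4,0 \right)},N{\left(-3,6 \right)} \right)} + v{\left(-3 \right)} = \left(-8\right) \left(-6\right) + \left(2 + 7 \left(-3\right)\right) = 48 + \left(2 - 21\right) = 48 - 19 = 29$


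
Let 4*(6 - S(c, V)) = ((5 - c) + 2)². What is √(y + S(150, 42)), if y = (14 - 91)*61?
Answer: 3*I*√4357/2 ≈ 99.011*I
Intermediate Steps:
S(c, V) = 6 - (7 - c)²/4 (S(c, V) = 6 - ((5 - c) + 2)²/4 = 6 - (7 - c)²/4)
y = -4697 (y = -77*61 = -4697)
√(y + S(150, 42)) = √(-4697 + (6 - (-7 + 150)²/4)) = √(-4697 + (6 - ¼*143²)) = √(-4697 + (6 - ¼*20449)) = √(-4697 + (6 - 20449/4)) = √(-4697 - 20425/4) = √(-39213/4) = 3*I*√4357/2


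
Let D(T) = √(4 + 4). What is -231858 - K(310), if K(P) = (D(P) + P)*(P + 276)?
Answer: -413518 - 1172*√2 ≈ -4.1518e+5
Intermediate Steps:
D(T) = 2*√2 (D(T) = √8 = 2*√2)
K(P) = (276 + P)*(P + 2*√2) (K(P) = (2*√2 + P)*(P + 276) = (P + 2*√2)*(276 + P) = (276 + P)*(P + 2*√2))
-231858 - K(310) = -231858 - (310² + 276*310 + 552*√2 + 2*310*√2) = -231858 - (96100 + 85560 + 552*√2 + 620*√2) = -231858 - (181660 + 1172*√2) = -231858 + (-181660 - 1172*√2) = -413518 - 1172*√2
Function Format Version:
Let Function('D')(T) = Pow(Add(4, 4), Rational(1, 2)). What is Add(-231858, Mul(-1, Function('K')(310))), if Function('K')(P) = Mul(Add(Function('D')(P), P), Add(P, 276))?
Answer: Add(-413518, Mul(-1172, Pow(2, Rational(1, 2)))) ≈ -4.1518e+5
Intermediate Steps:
Function('D')(T) = Mul(2, Pow(2, Rational(1, 2))) (Function('D')(T) = Pow(8, Rational(1, 2)) = Mul(2, Pow(2, Rational(1, 2))))
Function('K')(P) = Mul(Add(276, P), Add(P, Mul(2, Pow(2, Rational(1, 2))))) (Function('K')(P) = Mul(Add(Mul(2, Pow(2, Rational(1, 2))), P), Add(P, 276)) = Mul(Add(P, Mul(2, Pow(2, Rational(1, 2)))), Add(276, P)) = Mul(Add(276, P), Add(P, Mul(2, Pow(2, Rational(1, 2))))))
Add(-231858, Mul(-1, Function('K')(310))) = Add(-231858, Mul(-1, Add(Pow(310, 2), Mul(276, 310), Mul(552, Pow(2, Rational(1, 2))), Mul(2, 310, Pow(2, Rational(1, 2)))))) = Add(-231858, Mul(-1, Add(96100, 85560, Mul(552, Pow(2, Rational(1, 2))), Mul(620, Pow(2, Rational(1, 2)))))) = Add(-231858, Mul(-1, Add(181660, Mul(1172, Pow(2, Rational(1, 2)))))) = Add(-231858, Add(-181660, Mul(-1172, Pow(2, Rational(1, 2))))) = Add(-413518, Mul(-1172, Pow(2, Rational(1, 2))))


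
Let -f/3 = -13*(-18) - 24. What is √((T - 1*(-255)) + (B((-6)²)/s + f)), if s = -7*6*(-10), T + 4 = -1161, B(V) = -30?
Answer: I*√301854/14 ≈ 39.244*I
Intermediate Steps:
T = -1165 (T = -4 - 1161 = -1165)
s = 420 (s = -42*(-10) = 420)
f = -630 (f = -3*(-13*(-18) - 24) = -3*(234 - 24) = -3*210 = -630)
√((T - 1*(-255)) + (B((-6)²)/s + f)) = √((-1165 - 1*(-255)) + (-30/420 - 630)) = √((-1165 + 255) + (-30*1/420 - 630)) = √(-910 + (-1/14 - 630)) = √(-910 - 8821/14) = √(-21561/14) = I*√301854/14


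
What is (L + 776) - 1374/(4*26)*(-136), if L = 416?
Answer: 38854/13 ≈ 2988.8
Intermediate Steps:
(L + 776) - 1374/(4*26)*(-136) = (416 + 776) - 1374/(4*26)*(-136) = 1192 - 1374/104*(-136) = 1192 - 1374*1/104*(-136) = 1192 - 687/52*(-136) = 1192 + 23358/13 = 38854/13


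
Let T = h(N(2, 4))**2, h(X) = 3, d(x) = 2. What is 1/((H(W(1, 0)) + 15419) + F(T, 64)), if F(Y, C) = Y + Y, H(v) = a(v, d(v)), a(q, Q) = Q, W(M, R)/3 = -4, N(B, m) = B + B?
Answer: 1/15439 ≈ 6.4771e-5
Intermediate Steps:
N(B, m) = 2*B
W(M, R) = -12 (W(M, R) = 3*(-4) = -12)
H(v) = 2
T = 9 (T = 3**2 = 9)
F(Y, C) = 2*Y
1/((H(W(1, 0)) + 15419) + F(T, 64)) = 1/((2 + 15419) + 2*9) = 1/(15421 + 18) = 1/15439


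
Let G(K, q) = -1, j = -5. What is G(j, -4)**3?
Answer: -1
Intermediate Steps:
G(j, -4)**3 = (-1)**3 = -1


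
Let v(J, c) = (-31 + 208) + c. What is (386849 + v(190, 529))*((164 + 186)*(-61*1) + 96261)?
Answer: 29032132605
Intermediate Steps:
v(J, c) = 177 + c
(386849 + v(190, 529))*((164 + 186)*(-61*1) + 96261) = (386849 + (177 + 529))*((164 + 186)*(-61*1) + 96261) = (386849 + 706)*(350*(-61) + 96261) = 387555*(-21350 + 96261) = 387555*74911 = 29032132605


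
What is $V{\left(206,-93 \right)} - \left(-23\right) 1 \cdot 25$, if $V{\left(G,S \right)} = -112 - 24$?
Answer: $439$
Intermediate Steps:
$V{\left(G,S \right)} = -136$
$V{\left(206,-93 \right)} - \left(-23\right) 1 \cdot 25 = -136 - \left(-23\right) 1 \cdot 25 = -136 - \left(-23\right) 25 = -136 - -575 = -136 + 575 = 439$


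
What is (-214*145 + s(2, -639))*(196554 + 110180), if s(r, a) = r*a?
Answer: -9909962072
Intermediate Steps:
s(r, a) = a*r
(-214*145 + s(2, -639))*(196554 + 110180) = (-214*145 - 639*2)*(196554 + 110180) = (-31030 - 1278)*306734 = -32308*306734 = -9909962072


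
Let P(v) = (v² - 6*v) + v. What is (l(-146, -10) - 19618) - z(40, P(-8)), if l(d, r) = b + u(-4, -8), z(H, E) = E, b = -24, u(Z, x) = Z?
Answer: -19750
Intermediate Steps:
P(v) = v² - 5*v
l(d, r) = -28 (l(d, r) = -24 - 4 = -28)
(l(-146, -10) - 19618) - z(40, P(-8)) = (-28 - 19618) - (-8)*(-5 - 8) = -19646 - (-8)*(-13) = -19646 - 1*104 = -19646 - 104 = -19750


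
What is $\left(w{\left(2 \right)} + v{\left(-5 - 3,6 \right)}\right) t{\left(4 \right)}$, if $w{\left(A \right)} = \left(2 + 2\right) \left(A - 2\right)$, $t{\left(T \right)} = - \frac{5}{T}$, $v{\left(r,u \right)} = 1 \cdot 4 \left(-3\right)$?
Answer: $15$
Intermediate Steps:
$v{\left(r,u \right)} = -12$ ($v{\left(r,u \right)} = 4 \left(-3\right) = -12$)
$w{\left(A \right)} = -8 + 4 A$ ($w{\left(A \right)} = 4 \left(-2 + A\right) = -8 + 4 A$)
$\left(w{\left(2 \right)} + v{\left(-5 - 3,6 \right)}\right) t{\left(4 \right)} = \left(\left(-8 + 4 \cdot 2\right) - 12\right) \left(- \frac{5}{4}\right) = \left(\left(-8 + 8\right) - 12\right) \left(\left(-5\right) \frac{1}{4}\right) = \left(0 - 12\right) \left(- \frac{5}{4}\right) = \left(-12\right) \left(- \frac{5}{4}\right) = 15$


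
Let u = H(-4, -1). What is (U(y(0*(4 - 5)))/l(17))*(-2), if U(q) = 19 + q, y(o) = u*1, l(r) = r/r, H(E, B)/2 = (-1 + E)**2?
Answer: -138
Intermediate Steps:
H(E, B) = 2*(-1 + E)**2
u = 50 (u = 2*(-1 - 4)**2 = 2*(-5)**2 = 2*25 = 50)
l(r) = 1
y(o) = 50 (y(o) = 50*1 = 50)
(U(y(0*(4 - 5)))/l(17))*(-2) = ((19 + 50)/1)*(-2) = (69*1)*(-2) = 69*(-2) = -138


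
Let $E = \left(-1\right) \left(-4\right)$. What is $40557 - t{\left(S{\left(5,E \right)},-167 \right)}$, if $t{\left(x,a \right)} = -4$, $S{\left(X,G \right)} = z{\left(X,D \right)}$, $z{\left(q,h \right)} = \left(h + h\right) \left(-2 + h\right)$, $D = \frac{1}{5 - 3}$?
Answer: $40561$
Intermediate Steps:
$D = \frac{1}{2} \approx 0.5$
$E = 4$
$z{\left(q,h \right)} = 2 h \left(-2 + h\right)$
$S{\left(X,G \right)} = - \frac{3}{2}$ ($S{\left(X,G \right)} = 2 \cdot \frac{1}{2} \left(-2 + \frac{1}{2}\right) = 2 \cdot \frac{1}{2} \left(- \frac{3}{2}\right) = - \frac{3}{2}$)
$40557 - t{\left(S{\left(5,E \right)},-167 \right)} = 40557 - -4 = 40557 + 4 = 40561$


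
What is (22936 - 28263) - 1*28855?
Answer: -34182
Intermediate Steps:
(22936 - 28263) - 1*28855 = -5327 - 28855 = -34182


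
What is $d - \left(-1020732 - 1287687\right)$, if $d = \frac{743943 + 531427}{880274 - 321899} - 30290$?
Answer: $\frac{254410311149}{111675} \approx 2.2781 \cdot 10^{6}$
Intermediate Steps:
$d = - \frac{3382380676}{111675}$ ($d = \frac{1275370}{558375} - 30290 = 1275370 \cdot \frac{1}{558375} - 30290 = \frac{255074}{111675} - 30290 = - \frac{3382380676}{111675} \approx -30288.0$)
$d - \left(-1020732 - 1287687\right) = - \frac{3382380676}{111675} - \left(-1020732 - 1287687\right) = - \frac{3382380676}{111675} - -2308419 = - \frac{3382380676}{111675} + 2308419 = \frac{254410311149}{111675}$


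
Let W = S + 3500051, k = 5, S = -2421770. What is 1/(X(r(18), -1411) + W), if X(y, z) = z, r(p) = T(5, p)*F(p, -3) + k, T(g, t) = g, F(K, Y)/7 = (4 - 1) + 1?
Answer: 1/1076870 ≈ 9.2862e-7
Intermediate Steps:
F(K, Y) = 28 (F(K, Y) = 7*((4 - 1) + 1) = 7*(3 + 1) = 7*4 = 28)
r(p) = 145 (r(p) = 5*28 + 5 = 140 + 5 = 145)
W = 1078281 (W = -2421770 + 3500051 = 1078281)
1/(X(r(18), -1411) + W) = 1/(-1411 + 1078281) = 1/1076870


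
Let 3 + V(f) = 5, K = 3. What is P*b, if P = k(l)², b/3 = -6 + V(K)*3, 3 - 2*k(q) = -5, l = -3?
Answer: 0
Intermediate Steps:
V(f) = 2 (V(f) = -3 + 5 = 2)
k(q) = 4 (k(q) = 3/2 - ½*(-5) = 3/2 + 5/2 = 4)
b = 0 (b = 3*(-6 + 2*3) = 3*(-6 + 6) = 3*0 = 0)
P = 16 (P = 4² = 16)
P*b = 16*0 = 0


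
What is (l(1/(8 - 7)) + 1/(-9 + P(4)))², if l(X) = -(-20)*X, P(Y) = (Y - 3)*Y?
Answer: 9801/25 ≈ 392.04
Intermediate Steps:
P(Y) = Y*(-3 + Y) (P(Y) = (-3 + Y)*Y = Y*(-3 + Y))
l(X) = 20*X
(l(1/(8 - 7)) + 1/(-9 + P(4)))² = (20/(8 - 7) + 1/(-9 + 4*(-3 + 4)))² = (20/1 + 1/(-9 + 4*1))² = (20*1 + 1/(-9 + 4))² = (20 + 1/(-5))² = (20 - ⅕)² = (99/5)² = 9801/25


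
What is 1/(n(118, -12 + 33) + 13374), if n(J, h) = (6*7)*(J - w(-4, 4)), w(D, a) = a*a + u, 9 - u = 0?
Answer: 1/17280 ≈ 5.7870e-5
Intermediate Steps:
u = 9 (u = 9 - 1*0 = 9 + 0 = 9)
w(D, a) = 9 + a**2 (w(D, a) = a*a + 9 = a**2 + 9 = 9 + a**2)
n(J, h) = -1050 + 42*J (n(J, h) = (6*7)*(J - (9 + 4**2)) = 42*(J - (9 + 16)) = 42*(J - 1*25) = 42*(J - 25) = 42*(-25 + J) = -1050 + 42*J)
1/(n(118, -12 + 33) + 13374) = 1/((-1050 + 42*118) + 13374) = 1/((-1050 + 4956) + 13374) = 1/(3906 + 13374) = 1/17280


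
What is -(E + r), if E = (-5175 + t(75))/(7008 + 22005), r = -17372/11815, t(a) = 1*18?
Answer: 188314597/114262865 ≈ 1.6481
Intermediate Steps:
t(a) = 18
r = -17372/11815 (r = -17372*1/11815 = -17372/11815 ≈ -1.4703)
E = -1719/9671 (E = (-5175 + 18)/(7008 + 22005) = -5157/29013 = -5157*1/29013 = -1719/9671 ≈ -0.17775)
-(E + r) = -(-1719/9671 - 17372/11815) = -1*(-188314597/114262865) = 188314597/114262865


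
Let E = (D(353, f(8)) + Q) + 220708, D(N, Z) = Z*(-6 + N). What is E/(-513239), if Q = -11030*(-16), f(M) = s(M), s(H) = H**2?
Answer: -419396/513239 ≈ -0.81715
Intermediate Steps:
f(M) = M**2
Q = 176480
E = 419396 (E = (8**2*(-6 + 353) + 176480) + 220708 = (64*347 + 176480) + 220708 = (22208 + 176480) + 220708 = 198688 + 220708 = 419396)
E/(-513239) = 419396/(-513239) = 419396*(-1/513239) = -419396/513239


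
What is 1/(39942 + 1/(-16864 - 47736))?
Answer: 64600/2580253199 ≈ 2.5036e-5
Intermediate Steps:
1/(39942 + 1/(-16864 - 47736)) = 1/(39942 + 1/(-64600)) = 1/(39942 - 1/64600) = 1/(2580253199/64600) = 64600/2580253199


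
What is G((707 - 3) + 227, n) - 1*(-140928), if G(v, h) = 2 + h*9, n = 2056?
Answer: 159434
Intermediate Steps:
G(v, h) = 2 + 9*h
G((707 - 3) + 227, n) - 1*(-140928) = (2 + 9*2056) - 1*(-140928) = (2 + 18504) + 140928 = 18506 + 140928 = 159434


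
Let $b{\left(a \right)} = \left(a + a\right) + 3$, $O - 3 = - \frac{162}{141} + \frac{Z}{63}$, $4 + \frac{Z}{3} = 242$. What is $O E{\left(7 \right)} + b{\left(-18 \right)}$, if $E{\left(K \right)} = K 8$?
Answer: $\frac{99451}{141} \approx 705.33$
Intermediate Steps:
$Z = 714$ ($Z = -12 + 3 \cdot 242 = -12 + 726 = 714$)
$O = \frac{1859}{141}$ ($O = 3 + \left(- \frac{162}{141} + \frac{714}{63}\right) = 3 + \left(\left(-162\right) \frac{1}{141} + 714 \cdot \frac{1}{63}\right) = 3 + \left(- \frac{54}{47} + \frac{34}{3}\right) = 3 + \frac{1436}{141} = \frac{1859}{141} \approx 13.184$)
$E{\left(K \right)} = 8 K$
$b{\left(a \right)} = 3 + 2 a$ ($b{\left(a \right)} = 2 a + 3 = 3 + 2 a$)
$O E{\left(7 \right)} + b{\left(-18 \right)} = \frac{1859 \cdot 8 \cdot 7}{141} + \left(3 + 2 \left(-18\right)\right) = \frac{1859}{141} \cdot 56 + \left(3 - 36\right) = \frac{104104}{141} - 33 = \frac{99451}{141}$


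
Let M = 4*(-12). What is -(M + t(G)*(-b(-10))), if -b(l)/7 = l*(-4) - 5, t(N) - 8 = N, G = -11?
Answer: 783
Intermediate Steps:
t(N) = 8 + N
b(l) = 35 + 28*l (b(l) = -7*(l*(-4) - 5) = -7*(-4*l - 5) = -7*(-5 - 4*l) = 35 + 28*l)
M = -48
-(M + t(G)*(-b(-10))) = -(-48 + (8 - 11)*(-(35 + 28*(-10)))) = -(-48 - (-3)*(35 - 280)) = -(-48 - (-3)*(-245)) = -(-48 - 3*245) = -(-48 - 735) = -1*(-783) = 783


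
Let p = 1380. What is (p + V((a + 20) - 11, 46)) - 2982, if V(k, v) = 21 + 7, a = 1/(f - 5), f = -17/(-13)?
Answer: -1574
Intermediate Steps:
f = 17/13 (f = -17*(-1/13) = 17/13 ≈ 1.3077)
a = -13/48 (a = 1/(17/13 - 5) = 1/(-48/13) = -13/48 ≈ -0.27083)
V(k, v) = 28
(p + V((a + 20) - 11, 46)) - 2982 = (1380 + 28) - 2982 = 1408 - 2982 = -1574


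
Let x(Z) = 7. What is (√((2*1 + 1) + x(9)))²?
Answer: 10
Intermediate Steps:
(√((2*1 + 1) + x(9)))² = (√((2*1 + 1) + 7))² = (√((2 + 1) + 7))² = (√(3 + 7))² = (√10)² = 10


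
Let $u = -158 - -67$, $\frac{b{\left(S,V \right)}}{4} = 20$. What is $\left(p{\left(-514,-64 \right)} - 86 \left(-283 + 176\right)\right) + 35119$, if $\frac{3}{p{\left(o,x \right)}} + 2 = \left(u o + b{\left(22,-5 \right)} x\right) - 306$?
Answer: $\frac{610832023}{13782} \approx 44321.0$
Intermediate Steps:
$b{\left(S,V \right)} = 80$ ($b{\left(S,V \right)} = 4 \cdot 20 = 80$)
$u = -91$ ($u = -158 + 67 = -91$)
$p{\left(o,x \right)} = \frac{3}{-308 - 91 o + 80 x}$ ($p{\left(o,x \right)} = \frac{3}{-2 - \left(306 - 80 x + 91 o\right)} = \frac{3}{-308 - 91 o + 80 x}$)
$\left(p{\left(-514,-64 \right)} - 86 \left(-283 + 176\right)\right) + 35119 = \left(\frac{3}{-308 - -46774 + 80 \left(-64\right)} - 86 \left(-283 + 176\right)\right) + 35119 = \left(\frac{3}{-308 + 46774 - 5120} - -9202\right) + 35119 = \left(\frac{3}{41346} + 9202\right) + 35119 = \left(3 \cdot \frac{1}{41346} + 9202\right) + 35119 = \left(\frac{1}{13782} + 9202\right) + 35119 = \frac{126821965}{13782} + 35119 = \frac{610832023}{13782}$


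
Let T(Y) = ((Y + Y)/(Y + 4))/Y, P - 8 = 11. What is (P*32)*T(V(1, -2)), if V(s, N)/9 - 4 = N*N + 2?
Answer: 608/47 ≈ 12.936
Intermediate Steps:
P = 19 (P = 8 + 11 = 19)
V(s, N) = 54 + 9*N² (V(s, N) = 36 + 9*(N*N + 2) = 36 + 9*(N² + 2) = 36 + 9*(2 + N²) = 36 + (18 + 9*N²) = 54 + 9*N²)
T(Y) = 2/(4 + Y) (T(Y) = ((2*Y)/(4 + Y))/Y = (2*Y/(4 + Y))/Y = 2/(4 + Y))
(P*32)*T(V(1, -2)) = (19*32)*(2/(4 + (54 + 9*(-2)²))) = 608*(2/(4 + (54 + 9*4))) = 608*(2/(4 + (54 + 36))) = 608*(2/(4 + 90)) = 608*(2/94) = 608*(2*(1/94)) = 608*(1/47) = 608/47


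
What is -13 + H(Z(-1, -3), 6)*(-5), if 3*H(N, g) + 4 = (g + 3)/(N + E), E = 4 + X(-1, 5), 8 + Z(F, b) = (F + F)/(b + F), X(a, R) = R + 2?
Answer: -223/21 ≈ -10.619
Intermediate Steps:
X(a, R) = 2 + R
Z(F, b) = -8 + 2*F/(F + b) (Z(F, b) = -8 + (F + F)/(b + F) = -8 + (2*F)/(F + b) = -8 + 2*F/(F + b))
E = 11 (E = 4 + (2 + 5) = 4 + 7 = 11)
H(N, g) = -4/3 + (3 + g)/(3*(11 + N)) (H(N, g) = -4/3 + ((g + 3)/(N + 11))/3 = -4/3 + ((3 + g)/(11 + N))/3 = -4/3 + (3 + g)/(3*(11 + N)))
-13 + H(Z(-1, -3), 6)*(-5) = -13 + ((-41 + 6 - 8*(-4*(-3) - 3*(-1))/(-1 - 3))/(3*(11 + 2*(-4*(-3) - 3*(-1))/(-1 - 3))))*(-5) = -13 + ((-41 + 6 - 8*(12 + 3)/(-4))/(3*(11 + 2*(12 + 3)/(-4))))*(-5) = -13 + ((-41 + 6 - 8*(-1)*15/4)/(3*(11 + 2*(-1/4)*15)))*(-5) = -13 + ((-41 + 6 - 4*(-15/2))/(3*(11 - 15/2)))*(-5) = -13 + ((-41 + 6 + 30)/(3*(7/2)))*(-5) = -13 + ((1/3)*(2/7)*(-5))*(-5) = -13 - 10/21*(-5) = -13 + 50/21 = -223/21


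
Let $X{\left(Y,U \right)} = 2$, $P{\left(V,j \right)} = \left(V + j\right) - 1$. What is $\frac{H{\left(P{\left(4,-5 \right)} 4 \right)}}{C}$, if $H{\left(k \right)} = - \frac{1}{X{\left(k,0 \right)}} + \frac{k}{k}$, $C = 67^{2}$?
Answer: $\frac{1}{8978} \approx 0.00011138$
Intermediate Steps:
$P{\left(V,j \right)} = -1 + V + j$
$C = 4489$
$H{\left(k \right)} = \frac{1}{2}$ ($H{\left(k \right)} = - \frac{1}{2} + \frac{k}{k} = \left(-1\right) \frac{1}{2} + 1 = - \frac{1}{2} + 1 = \frac{1}{2}$)
$\frac{H{\left(P{\left(4,-5 \right)} 4 \right)}}{C} = \frac{1}{4489} \cdot \frac{1}{2} = \frac{1}{8978}$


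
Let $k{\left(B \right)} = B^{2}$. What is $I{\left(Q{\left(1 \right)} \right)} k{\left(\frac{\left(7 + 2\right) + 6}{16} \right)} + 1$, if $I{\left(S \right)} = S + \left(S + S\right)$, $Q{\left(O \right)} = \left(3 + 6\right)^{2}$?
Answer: $\frac{54931}{256} \approx 214.57$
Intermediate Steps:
$Q{\left(O \right)} = 81$ ($Q{\left(O \right)} = 9^{2} = 81$)
$I{\left(S \right)} = 3 S$ ($I{\left(S \right)} = S + 2 S = 3 S$)
$I{\left(Q{\left(1 \right)} \right)} k{\left(\frac{\left(7 + 2\right) + 6}{16} \right)} + 1 = 3 \cdot 81 \left(\frac{\left(7 + 2\right) + 6}{16}\right)^{2} + 1 = 243 \left(\left(9 + 6\right) \frac{1}{16}\right)^{2} + 1 = 243 \left(15 \cdot \frac{1}{16}\right)^{2} + 1 = 243 \left(\frac{15}{16}\right)^{2} + 1 = 243 \cdot \frac{225}{256} + 1 = \frac{54675}{256} + 1 = \frac{54931}{256}$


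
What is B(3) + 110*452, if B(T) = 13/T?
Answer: 149173/3 ≈ 49724.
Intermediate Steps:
B(3) + 110*452 = 13/3 + 110*452 = 13*(⅓) + 49720 = 13/3 + 49720 = 149173/3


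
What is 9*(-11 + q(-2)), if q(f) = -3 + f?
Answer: -144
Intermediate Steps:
9*(-11 + q(-2)) = 9*(-11 + (-3 - 2)) = 9*(-11 - 5) = 9*(-16) = -144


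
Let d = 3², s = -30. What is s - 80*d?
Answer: -750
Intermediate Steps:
d = 9
s - 80*d = -30 - 80*9 = -30 - 720 = -750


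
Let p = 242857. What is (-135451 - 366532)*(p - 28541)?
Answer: -107582988628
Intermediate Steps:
(-135451 - 366532)*(p - 28541) = (-135451 - 366532)*(242857 - 28541) = -501983*214316 = -107582988628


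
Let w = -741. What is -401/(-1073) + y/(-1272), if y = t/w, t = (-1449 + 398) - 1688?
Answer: 125008135/337119432 ≈ 0.37081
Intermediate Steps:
t = -2739 (t = -1051 - 1688 = -2739)
y = 913/247 (y = -2739/(-741) = -2739*(-1/741) = 913/247 ≈ 3.6964)
-401/(-1073) + y/(-1272) = -401/(-1073) + (913/247)/(-1272) = -401*(-1/1073) + (913/247)*(-1/1272) = 401/1073 - 913/314184 = 125008135/337119432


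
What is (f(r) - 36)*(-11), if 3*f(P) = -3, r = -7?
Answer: 407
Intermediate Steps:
f(P) = -1 (f(P) = (1/3)*(-3) = -1)
(f(r) - 36)*(-11) = (-1 - 36)*(-11) = -37*(-11) = 407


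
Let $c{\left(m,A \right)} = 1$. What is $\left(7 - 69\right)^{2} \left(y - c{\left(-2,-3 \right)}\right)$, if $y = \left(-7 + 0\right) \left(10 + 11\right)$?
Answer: $-568912$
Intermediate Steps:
$y = -147$ ($y = \left(-7\right) 21 = -147$)
$\left(7 - 69\right)^{2} \left(y - c{\left(-2,-3 \right)}\right) = \left(7 - 69\right)^{2} \left(-147 - 1\right) = \left(-62\right)^{2} \left(-147 - 1\right) = 3844 \left(-148\right) = -568912$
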